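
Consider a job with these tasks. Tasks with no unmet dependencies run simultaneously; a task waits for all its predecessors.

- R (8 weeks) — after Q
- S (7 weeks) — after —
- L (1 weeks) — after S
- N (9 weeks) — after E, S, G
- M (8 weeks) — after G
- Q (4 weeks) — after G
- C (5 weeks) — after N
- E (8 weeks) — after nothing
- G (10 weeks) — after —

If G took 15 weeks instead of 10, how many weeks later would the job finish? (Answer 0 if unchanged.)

5

Baseline: G→N→C = 10+9+5 = 24 → 24 weeks.
G lies on that path, so at 15 weeks the path becomes 29 weeks.
No other chain overtakes it, so the finish is 29 weeks.
Change in finish: 29 − 24 = +5 weeks.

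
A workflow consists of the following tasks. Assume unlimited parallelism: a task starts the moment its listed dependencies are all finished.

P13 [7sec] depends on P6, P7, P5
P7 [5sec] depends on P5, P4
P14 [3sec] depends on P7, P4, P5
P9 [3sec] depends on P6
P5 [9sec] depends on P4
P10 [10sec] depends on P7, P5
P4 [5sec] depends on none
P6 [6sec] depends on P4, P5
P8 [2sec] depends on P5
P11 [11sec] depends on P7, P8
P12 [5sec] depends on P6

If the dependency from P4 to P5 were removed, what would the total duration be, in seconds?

25

Original critical path: P4→P5→P7→P11 = 5+9+5+11 = 30 ⇒ 30 seconds.
Without P4→P5, P5's earliest start moves from 5 to 0.
The longest chain is now P5→P7→P11 = 9+5+11 = 25, so the schedule takes 25 seconds.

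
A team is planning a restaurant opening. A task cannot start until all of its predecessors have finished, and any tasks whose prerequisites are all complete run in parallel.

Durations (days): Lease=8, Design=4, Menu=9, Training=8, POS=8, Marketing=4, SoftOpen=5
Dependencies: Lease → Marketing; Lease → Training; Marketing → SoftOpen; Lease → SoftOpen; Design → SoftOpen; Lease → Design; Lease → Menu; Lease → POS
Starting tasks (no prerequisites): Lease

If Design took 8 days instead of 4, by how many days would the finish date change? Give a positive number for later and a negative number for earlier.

As given, the longest chain is Lease→Design→SoftOpen = 8+4+5 = 17, so the finish is 17 days.
Design is on the critical path; changing it to 8 makes that path 21 days.
That remains the longest chain; total 21 days.
Change in finish: 21 − 17 = +4 days.

4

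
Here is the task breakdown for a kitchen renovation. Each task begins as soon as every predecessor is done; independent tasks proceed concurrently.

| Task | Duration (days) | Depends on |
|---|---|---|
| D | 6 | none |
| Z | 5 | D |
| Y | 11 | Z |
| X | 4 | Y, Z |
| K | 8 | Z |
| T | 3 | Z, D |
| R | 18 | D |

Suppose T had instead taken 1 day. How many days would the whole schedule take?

26

Baseline: D→Z→Y→X = 6+5+11+4 = 26 → 26 days.
T has 12 days of float (longest path through it is 14).
No other chain overtakes it, so the finish is 26 days.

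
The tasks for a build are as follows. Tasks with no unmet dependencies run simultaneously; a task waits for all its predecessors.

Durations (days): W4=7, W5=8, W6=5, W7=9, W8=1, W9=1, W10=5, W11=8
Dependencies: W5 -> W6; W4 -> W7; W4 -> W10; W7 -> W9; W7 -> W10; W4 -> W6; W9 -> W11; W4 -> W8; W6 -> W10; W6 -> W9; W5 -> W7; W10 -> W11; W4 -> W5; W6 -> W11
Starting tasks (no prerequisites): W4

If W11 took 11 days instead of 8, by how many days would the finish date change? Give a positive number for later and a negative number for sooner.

Actual critical path: W4→W5→W7→W10→W11 = 7+8+9+5+8 = 37 ⇒ 37 days.
W11 lies on that path, so at 11 days the path becomes 40 days.
The critical path is still W4→W5→W7→W10→W11; finish is now 40 days.
Change in finish: 40 − 37 = +3 days.

3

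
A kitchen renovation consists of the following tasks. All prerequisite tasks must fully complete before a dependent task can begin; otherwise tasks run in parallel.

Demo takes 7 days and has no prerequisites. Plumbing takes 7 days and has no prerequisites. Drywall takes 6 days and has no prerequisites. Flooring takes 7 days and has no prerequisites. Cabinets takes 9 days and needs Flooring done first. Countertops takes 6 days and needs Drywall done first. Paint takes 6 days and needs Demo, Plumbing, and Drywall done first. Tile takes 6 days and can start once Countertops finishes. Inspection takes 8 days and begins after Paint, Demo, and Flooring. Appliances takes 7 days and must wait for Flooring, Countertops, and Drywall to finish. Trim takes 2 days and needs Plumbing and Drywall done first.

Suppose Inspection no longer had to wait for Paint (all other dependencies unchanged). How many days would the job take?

19

With the dependency in place, Demo→Paint→Inspection = 7+6+8 = 21 sets the finish at 21 days.
Without Paint→Inspection, Inspection's earliest start moves from 13 to 7.
The longest chain is now Drywall→Countertops→Appliances = 6+6+7 = 19, so the job takes 19 days.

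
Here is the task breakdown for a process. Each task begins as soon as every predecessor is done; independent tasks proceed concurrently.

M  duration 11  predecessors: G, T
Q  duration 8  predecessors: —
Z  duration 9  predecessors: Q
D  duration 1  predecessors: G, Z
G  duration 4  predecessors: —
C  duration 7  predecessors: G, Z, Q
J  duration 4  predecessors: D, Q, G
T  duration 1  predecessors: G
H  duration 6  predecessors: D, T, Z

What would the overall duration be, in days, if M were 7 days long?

24

As given, the longest chain is Q→Z→C = 8+9+7 = 24, so the finish is 24 days.
The longest path through M is only 16 days, so M has float 8.
That remains the longest chain; total 24 days.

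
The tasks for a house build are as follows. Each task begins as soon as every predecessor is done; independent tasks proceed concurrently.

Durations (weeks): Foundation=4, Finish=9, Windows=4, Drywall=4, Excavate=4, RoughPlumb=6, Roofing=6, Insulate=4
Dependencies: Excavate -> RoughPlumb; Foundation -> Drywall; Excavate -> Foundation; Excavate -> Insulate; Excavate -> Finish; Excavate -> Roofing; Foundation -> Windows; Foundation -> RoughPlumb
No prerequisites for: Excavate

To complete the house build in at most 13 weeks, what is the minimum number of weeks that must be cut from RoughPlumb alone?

1

Current finish: 14 weeks; target: 13.
RoughPlumb is on every critical path, so each week cut from RoughPlumb cuts the finish by one (this holds down to a finish of 13).
Need 14 − 13 = 1 week off RoughPlumb → RoughPlumb becomes 5 weeks, finish becomes 13.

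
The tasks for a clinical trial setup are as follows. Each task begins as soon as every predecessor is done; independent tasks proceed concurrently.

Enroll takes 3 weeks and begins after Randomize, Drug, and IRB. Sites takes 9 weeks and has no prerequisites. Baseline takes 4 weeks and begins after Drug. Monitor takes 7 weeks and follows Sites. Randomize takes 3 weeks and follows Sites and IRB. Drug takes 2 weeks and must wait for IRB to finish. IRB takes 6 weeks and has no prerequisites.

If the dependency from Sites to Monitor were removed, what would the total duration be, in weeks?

15

Before: longest chain Sites→Monitor = 9+7 = 16, finish 16.
Without Sites→Monitor, Monitor's earliest start moves from 9 to 0.
New critical path: Sites→Randomize→Enroll = 9+3+3 = 15 ⇒ 15 weeks.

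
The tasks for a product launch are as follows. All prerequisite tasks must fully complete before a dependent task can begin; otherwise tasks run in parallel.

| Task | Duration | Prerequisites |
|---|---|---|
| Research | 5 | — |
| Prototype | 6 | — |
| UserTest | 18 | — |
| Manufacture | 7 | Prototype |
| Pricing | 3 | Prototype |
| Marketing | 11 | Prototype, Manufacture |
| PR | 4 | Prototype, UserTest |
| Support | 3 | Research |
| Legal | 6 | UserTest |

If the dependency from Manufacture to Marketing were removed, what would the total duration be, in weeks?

24

Original critical path: Prototype→Manufacture→Marketing = 6+7+11 = 24 ⇒ 24 weeks.
Without Manufacture→Marketing, Marketing's earliest start moves from 13 to 6.
New critical path: UserTest→Legal = 18+6 = 24 ⇒ 24 weeks.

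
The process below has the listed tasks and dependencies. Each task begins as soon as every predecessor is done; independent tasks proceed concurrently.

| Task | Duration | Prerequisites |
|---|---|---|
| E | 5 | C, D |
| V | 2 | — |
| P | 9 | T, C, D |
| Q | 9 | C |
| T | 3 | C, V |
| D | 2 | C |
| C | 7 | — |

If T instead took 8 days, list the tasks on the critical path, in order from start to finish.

Baseline: C→T→P = 7+3+9 = 19 → 19 days.
T is on the critical path; changing it to 8 makes that path 24 days.
That remains the longest chain; total 24 days.

C, T, P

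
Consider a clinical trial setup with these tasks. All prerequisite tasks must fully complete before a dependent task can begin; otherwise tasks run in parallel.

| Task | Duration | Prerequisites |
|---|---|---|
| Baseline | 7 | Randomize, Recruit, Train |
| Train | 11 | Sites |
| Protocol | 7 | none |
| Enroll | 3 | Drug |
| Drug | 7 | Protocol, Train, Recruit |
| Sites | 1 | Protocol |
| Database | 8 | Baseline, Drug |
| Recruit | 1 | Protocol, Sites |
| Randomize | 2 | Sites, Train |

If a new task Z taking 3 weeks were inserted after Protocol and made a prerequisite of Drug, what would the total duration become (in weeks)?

Originally the plan takes 36 weeks.
With Z inserted, Drug now waits for max(Protocol, Train, Recruit, Z).
New critical path: Protocol→Sites→Train→Randomize→Baseline→Database = 7+1+11+2+7+8 = 36 ⇒ 36 weeks.

36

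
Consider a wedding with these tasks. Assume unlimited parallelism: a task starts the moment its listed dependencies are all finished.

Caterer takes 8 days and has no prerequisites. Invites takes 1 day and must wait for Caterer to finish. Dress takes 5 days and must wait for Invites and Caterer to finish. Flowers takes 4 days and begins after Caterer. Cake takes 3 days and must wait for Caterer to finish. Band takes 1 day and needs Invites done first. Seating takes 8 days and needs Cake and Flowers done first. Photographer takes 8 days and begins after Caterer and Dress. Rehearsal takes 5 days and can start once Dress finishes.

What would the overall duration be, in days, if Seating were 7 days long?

Critical path before the change: Caterer→Invites→Dress→Photographer = 8+1+5+8 = 22 giving 22 days.
The longest path through Seating is only 20 days, so Seating has float 2.
No other chain overtakes it, so the finish is 22 days.

22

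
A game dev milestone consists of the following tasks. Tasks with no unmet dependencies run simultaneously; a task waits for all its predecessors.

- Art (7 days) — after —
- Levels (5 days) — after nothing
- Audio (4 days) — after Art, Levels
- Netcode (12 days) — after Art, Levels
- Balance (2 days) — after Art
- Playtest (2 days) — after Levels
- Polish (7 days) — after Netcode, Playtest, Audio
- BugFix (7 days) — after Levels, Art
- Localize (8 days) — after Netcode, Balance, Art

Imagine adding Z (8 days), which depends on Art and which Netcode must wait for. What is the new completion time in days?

Originally the plan takes 27 days.
With Z inserted, Netcode now waits for max(Art, Levels, Z).
New critical path: Art→Z→Netcode→Localize = 7+8+12+8 = 35 ⇒ 35 days.

35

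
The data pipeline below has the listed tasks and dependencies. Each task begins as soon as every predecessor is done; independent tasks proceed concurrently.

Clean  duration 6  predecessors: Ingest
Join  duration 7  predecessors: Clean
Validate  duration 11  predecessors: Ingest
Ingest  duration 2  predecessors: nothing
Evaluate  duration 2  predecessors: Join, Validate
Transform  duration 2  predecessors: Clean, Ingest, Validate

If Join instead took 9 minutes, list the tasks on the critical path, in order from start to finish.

Actual critical path: Ingest→Clean→Join→Evaluate = 2+6+7+2 = 17 ⇒ 17 minutes.
Since Join is critical, the +2 change carries straight to that chain (now 19 minutes).
No other chain overtakes it, so the finish is 19 minutes.

Ingest, Clean, Join, Evaluate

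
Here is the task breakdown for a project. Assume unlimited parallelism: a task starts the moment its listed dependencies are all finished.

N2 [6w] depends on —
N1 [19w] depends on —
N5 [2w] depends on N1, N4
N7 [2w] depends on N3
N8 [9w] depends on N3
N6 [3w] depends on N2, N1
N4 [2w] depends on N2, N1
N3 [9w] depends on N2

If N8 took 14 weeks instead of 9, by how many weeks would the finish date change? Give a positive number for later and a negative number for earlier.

Baseline: N2→N3→N8 = 6+9+9 = 24 → 24 weeks.
Since N8 is critical, the +5 change carries straight to that chain (now 29 weeks).
No other chain overtakes it, so the finish is 29 weeks.
Change in finish: 29 − 24 = +5 weeks.

5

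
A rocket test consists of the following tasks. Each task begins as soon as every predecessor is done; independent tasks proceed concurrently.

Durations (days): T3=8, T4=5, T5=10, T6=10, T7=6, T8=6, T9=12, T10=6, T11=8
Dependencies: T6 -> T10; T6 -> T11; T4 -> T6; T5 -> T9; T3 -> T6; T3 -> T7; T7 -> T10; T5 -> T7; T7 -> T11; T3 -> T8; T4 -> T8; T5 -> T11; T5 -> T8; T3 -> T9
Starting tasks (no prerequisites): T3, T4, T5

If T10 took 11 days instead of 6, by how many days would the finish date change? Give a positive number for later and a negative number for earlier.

Baseline: T3→T6→T11 = 8+10+8 = 26 → 26 days.
The longest path through T10 is only 24 days, so T10 has float 2.
New critical path: T3→T6→T10 = 8+10+11 = 29 ⇒ 29 days.
Change in finish: 29 − 26 = +3 days.

3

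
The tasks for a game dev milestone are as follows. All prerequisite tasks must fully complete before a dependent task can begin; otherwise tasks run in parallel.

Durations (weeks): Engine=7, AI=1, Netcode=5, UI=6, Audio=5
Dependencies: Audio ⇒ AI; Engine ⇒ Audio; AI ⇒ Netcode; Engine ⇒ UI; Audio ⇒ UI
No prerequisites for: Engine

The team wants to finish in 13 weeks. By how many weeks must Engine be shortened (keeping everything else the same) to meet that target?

5

Current finish: 18 weeks; target: 13.
Engine is on every critical path, so each week cut from Engine cuts the finish by one (this holds down to a finish of 12).
Need 18 − 13 = 5 weeks off Engine → Engine becomes 2 weeks, finish becomes 13.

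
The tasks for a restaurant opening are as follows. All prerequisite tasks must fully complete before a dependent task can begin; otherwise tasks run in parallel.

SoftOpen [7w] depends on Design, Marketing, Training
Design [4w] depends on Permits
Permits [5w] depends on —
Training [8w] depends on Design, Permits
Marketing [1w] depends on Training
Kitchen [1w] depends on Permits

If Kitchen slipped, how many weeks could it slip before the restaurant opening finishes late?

The longest chain is Permits→Design→Training→Marketing→SoftOpen = 5+4+8+1+7 = 25; overall finish 25 weeks.
Kitchen finishes as early as 6 and must finish by 25.
So Kitchen can slip 25 − 6 = 19 weeks.

19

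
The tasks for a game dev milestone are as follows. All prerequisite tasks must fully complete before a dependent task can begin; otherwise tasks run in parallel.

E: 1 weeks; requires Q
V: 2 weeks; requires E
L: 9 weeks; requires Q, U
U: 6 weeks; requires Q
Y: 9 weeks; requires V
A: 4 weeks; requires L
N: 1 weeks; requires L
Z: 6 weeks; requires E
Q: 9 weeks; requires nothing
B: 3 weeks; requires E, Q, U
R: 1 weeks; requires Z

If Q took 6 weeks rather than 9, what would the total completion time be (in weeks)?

The binding path is Q→U→L→A = 9+6+9+4 = 28; finish at 28 weeks.
Q lies on that path, so at 6 weeks the path becomes 25 weeks.
The critical path is still Q→U→L→A; finish is now 25 weeks.

25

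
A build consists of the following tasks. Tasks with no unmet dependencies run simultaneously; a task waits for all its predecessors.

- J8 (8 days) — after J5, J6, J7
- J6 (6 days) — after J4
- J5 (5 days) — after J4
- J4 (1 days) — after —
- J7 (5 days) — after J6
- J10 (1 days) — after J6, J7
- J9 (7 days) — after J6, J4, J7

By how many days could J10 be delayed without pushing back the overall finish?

7

Critical path: J4→J6→J7→J8 = 1+6+5+8 = 20, so the finish is 20 days.
Longest path through J10: 13 days (earliest finish 13, latest finish 20).
Slack of J10 = 19 − 12 = 7 days.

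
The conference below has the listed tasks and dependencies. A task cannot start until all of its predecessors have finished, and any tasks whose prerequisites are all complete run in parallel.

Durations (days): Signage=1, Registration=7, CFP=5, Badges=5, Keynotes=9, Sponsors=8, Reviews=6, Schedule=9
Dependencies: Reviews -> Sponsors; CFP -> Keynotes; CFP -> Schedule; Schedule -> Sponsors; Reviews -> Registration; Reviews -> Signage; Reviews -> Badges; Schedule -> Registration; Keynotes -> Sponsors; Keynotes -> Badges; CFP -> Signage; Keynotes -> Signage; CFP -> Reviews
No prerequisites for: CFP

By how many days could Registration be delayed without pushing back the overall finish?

CFP→Schedule→Sponsors = 5+9+8 = 22 sets the makespan at 22 days.
Longest path through Registration: 21 days (earliest finish 21, latest finish 22).
Slack of Registration = 15 − 14 = 1 day.

1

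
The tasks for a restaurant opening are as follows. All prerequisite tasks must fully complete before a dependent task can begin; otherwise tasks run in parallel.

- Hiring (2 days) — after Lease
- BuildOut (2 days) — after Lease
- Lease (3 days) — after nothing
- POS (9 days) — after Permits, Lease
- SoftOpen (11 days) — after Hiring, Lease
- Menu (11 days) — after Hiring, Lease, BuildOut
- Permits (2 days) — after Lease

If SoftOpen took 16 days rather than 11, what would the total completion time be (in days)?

21

As given, the longest chain is Lease→Hiring→SoftOpen = 3+2+11 = 16, so the finish is 16 days.
SoftOpen is on the critical path; changing it to 16 makes that path 21 days.
That remains the longest chain; total 21 days.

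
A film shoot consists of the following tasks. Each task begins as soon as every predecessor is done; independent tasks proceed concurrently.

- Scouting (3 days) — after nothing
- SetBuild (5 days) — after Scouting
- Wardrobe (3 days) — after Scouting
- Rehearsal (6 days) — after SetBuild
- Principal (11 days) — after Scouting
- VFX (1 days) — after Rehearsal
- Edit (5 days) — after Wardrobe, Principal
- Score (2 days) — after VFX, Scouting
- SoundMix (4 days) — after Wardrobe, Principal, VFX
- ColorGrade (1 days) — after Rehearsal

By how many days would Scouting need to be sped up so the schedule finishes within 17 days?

2

Current finish: 19 days; target: 17.
Scouting is on every critical path, so each day cut from Scouting cuts the finish by one (this holds down to a finish of 17).
Need 19 − 17 = 2 days off Scouting → Scouting becomes 1 day, finish becomes 17.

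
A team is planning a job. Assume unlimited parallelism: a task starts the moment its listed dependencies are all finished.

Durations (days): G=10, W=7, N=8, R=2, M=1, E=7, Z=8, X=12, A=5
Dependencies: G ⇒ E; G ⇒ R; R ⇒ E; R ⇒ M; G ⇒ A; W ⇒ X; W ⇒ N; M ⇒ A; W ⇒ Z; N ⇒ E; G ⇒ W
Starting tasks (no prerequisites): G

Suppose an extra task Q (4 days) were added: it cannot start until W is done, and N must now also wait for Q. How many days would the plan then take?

Originally the plan takes 32 days.
With Q inserted, N now waits for max(W, Q).
New critical path: G→W→Q→N→E = 10+7+4+8+7 = 36 ⇒ 36 days.

36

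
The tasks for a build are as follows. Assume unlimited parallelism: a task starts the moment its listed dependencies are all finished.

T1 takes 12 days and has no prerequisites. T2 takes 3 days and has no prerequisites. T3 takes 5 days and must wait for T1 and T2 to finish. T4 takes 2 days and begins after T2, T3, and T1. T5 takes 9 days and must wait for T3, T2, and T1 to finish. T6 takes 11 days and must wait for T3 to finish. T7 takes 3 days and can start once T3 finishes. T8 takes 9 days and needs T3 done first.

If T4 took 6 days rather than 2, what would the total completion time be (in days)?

28

Actual critical path: T1→T3→T6 = 12+5+11 = 28 ⇒ 28 days.
The longest path through T4 is only 19 days, so T4 has float 9.
That remains the longest chain; total 28 days.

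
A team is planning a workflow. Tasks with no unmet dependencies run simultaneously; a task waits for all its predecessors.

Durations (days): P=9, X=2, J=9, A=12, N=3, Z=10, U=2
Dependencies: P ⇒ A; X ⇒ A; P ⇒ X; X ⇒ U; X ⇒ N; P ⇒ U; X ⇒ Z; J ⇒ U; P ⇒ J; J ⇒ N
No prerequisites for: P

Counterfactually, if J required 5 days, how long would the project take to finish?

Actual critical path: P→X→A = 9+2+12 = 23 ⇒ 23 days.
J has 2 days of float (longest path through it is 21).
The critical path is still P→X→A; finish is now 23 days.

23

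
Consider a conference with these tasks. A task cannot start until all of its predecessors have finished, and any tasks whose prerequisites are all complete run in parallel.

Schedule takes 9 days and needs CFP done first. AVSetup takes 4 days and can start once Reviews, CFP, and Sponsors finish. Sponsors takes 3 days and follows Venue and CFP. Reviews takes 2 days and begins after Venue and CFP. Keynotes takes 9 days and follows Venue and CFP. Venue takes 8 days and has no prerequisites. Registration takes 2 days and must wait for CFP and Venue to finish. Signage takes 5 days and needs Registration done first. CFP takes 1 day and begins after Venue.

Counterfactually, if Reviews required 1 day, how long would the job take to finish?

Critical path before the change: Venue→CFP→Schedule = 8+1+9 = 18 giving 18 days.
The longest path through Reviews is only 15 days, so Reviews has float 3.
That remains the longest chain; total 18 days.

18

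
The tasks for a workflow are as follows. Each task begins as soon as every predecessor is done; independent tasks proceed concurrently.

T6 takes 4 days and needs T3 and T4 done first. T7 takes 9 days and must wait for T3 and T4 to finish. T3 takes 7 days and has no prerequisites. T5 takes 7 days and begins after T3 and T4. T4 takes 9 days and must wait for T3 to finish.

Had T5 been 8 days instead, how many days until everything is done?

As given, the longest chain is T3→T4→T7 = 7+9+9 = 25, so the finish is 25 days.
The longest path through T5 is only 23 days, so T5 has float 2.
That remains the longest chain; total 25 days.

25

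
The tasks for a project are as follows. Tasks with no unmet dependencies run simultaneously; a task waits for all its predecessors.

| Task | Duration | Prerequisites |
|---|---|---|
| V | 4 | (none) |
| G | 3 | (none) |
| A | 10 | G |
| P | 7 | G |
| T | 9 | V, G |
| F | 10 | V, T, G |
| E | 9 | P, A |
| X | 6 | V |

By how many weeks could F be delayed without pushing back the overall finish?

0

V→T→F = 4+9+10 = 23 sets the makespan at 23 weeks.
F finishes as early as 23 and must finish by 23.
So F can slip 23 − 23 = 0 weeks.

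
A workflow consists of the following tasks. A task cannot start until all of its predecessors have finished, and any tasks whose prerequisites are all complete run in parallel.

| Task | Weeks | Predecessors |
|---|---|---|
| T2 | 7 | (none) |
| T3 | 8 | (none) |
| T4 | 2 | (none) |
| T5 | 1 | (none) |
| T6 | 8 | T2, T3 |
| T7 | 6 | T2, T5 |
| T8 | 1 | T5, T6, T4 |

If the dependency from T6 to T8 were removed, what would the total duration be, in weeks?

16

With the dependency in place, T3→T6→T8 = 8+8+1 = 17 sets the finish at 17 weeks.
Without T6→T8, T8's earliest start moves from 16 to 2.
The longest chain is now T3→T6 = 8+8 = 16, so the schedule takes 16 weeks.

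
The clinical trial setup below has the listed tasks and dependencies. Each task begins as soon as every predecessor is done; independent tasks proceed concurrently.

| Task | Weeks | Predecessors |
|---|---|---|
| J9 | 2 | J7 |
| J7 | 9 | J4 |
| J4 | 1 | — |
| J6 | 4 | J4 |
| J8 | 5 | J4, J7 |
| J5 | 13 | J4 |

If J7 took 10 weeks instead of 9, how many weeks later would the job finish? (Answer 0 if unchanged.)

1

Critical path before the change: J4→J7→J8 = 1+9+5 = 15 giving 15 weeks.
J7 is on the critical path; changing it to 10 makes that path 16 weeks.
The critical path is still J4→J7→J8; finish is now 16 weeks.
Change in finish: 16 − 15 = +1 weeks.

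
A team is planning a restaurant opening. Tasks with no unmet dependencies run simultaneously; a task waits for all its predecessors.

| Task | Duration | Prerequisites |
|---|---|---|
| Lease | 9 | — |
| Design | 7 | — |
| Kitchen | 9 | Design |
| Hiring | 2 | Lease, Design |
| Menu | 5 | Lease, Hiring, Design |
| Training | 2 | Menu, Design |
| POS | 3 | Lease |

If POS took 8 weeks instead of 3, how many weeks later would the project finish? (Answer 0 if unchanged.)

0

Baseline: Lease→Hiring→Menu→Training = 9+2+5+2 = 18 → 18 weeks.
POS has 6 weeks of float (longest path through it is 12).
No other chain overtakes it, so the finish is 18 weeks.
Change in finish: 18 − 18 = +0 weeks.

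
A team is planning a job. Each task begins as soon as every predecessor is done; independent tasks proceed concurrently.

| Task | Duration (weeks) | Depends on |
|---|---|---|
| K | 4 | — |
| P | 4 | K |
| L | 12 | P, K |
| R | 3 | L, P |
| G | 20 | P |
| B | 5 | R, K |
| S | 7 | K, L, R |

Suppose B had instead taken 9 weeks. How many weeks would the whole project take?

The binding path is K→P→L→R→S = 4+4+12+3+7 = 30; finish at 30 weeks.
The longest path through B is only 28 weeks, so B has float 2.
The binding chain switches to K→P→L→R→B = 4+4+12+3+9 = 32; finish 32 weeks.

32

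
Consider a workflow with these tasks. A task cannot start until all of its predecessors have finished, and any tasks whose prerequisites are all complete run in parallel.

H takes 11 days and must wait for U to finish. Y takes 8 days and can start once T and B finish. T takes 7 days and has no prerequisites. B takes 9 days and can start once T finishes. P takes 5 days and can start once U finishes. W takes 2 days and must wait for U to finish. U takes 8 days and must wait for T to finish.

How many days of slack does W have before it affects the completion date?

9

T→U→H = 7+8+11 = 26 sets the makespan at 26 days.
The longest chain containing W totals 17 days.
Float = 26 − 17 = 9.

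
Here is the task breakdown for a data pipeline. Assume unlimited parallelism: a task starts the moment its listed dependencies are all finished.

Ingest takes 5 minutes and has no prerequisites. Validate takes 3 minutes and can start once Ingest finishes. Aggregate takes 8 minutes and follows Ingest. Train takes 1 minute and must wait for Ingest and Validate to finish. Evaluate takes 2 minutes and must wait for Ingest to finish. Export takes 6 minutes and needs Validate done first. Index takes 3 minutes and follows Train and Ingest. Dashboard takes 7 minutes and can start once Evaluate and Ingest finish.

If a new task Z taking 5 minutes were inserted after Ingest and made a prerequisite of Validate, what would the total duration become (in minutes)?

Originally the project takes 14 minutes.
With Z inserted, Validate now waits for max(Ingest, Z).
New critical path: Ingest→Z→Validate→Export = 5+5+3+6 = 19 ⇒ 19 minutes.

19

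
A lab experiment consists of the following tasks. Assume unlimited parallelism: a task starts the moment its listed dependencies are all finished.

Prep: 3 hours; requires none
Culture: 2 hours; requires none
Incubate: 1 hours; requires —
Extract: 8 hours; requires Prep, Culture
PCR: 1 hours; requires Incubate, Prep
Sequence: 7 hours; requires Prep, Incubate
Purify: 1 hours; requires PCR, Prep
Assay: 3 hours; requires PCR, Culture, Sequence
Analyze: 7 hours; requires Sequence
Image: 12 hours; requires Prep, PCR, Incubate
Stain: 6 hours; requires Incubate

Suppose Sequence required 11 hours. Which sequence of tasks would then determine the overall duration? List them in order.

As given, the longest chain is Prep→Sequence→Analyze = 3+7+7 = 17, so the finish is 17 hours.
Sequence is on the critical path; changing it to 11 makes that path 21 hours.
The critical path is still Prep→Sequence→Analyze; finish is now 21 hours.

Prep, Sequence, Analyze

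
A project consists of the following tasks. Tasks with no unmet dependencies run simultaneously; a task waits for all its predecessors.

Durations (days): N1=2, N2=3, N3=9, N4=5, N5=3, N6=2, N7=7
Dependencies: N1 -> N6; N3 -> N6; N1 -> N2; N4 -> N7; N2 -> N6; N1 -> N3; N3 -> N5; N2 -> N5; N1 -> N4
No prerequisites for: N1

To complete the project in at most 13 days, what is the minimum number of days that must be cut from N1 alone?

1

Current finish: 14 days; target: 13.
N1 is on every critical path, so each day cut from N1 cuts the finish by one (this holds down to a finish of 13).
Need 14 − 13 = 1 day off N1 → N1 becomes 1 day, finish becomes 13.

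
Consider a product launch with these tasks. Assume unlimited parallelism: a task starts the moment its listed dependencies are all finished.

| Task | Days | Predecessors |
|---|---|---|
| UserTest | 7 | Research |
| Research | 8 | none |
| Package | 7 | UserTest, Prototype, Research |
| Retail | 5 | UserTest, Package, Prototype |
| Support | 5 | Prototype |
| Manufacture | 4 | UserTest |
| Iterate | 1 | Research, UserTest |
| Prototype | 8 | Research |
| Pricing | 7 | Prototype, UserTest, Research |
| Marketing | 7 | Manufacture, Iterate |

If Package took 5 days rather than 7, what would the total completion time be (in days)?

26

Baseline: Research→Prototype→Package→Retail = 8+8+7+5 = 28 → 28 days.
Package lies on that path, so at 5 days the path becomes 26 days.
That remains the longest chain; total 26 days.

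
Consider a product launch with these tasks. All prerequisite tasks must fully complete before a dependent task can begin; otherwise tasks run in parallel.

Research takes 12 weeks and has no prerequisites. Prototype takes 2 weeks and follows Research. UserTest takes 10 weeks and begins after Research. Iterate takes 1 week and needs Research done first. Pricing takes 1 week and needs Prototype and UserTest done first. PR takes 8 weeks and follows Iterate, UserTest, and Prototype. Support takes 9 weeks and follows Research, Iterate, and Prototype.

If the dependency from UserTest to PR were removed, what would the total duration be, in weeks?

23

With the dependency in place, Research→UserTest→PR = 12+10+8 = 30 sets the finish at 30 weeks.
Without UserTest→PR, PR's earliest start moves from 22 to 14.
The longest chain is now Research→Prototype→Support = 12+2+9 = 23, so the product launch takes 23 weeks.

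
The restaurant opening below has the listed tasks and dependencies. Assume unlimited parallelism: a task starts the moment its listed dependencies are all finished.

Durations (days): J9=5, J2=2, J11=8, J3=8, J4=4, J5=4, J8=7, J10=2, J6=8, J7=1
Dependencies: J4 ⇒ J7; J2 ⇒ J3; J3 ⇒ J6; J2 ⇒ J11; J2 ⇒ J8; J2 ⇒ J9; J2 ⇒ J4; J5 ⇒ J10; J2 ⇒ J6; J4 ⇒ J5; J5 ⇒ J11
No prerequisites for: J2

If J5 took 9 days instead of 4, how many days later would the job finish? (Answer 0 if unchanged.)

5

As given, the longest chain is J2→J4→J5→J11 = 2+4+4+8 = 18, so the finish is 18 days.
J5 lies on that path, so at 9 days the path becomes 23 days.
That remains the longest chain; total 23 days.
Change in finish: 23 − 18 = +5 days.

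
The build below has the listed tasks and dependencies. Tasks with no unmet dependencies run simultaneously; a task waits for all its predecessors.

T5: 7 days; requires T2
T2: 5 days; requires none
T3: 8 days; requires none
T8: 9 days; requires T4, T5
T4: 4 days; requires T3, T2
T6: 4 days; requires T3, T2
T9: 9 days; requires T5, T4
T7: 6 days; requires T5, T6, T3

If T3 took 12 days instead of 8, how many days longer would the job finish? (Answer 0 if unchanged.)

4

Actual critical path: T3→T4→T8 = 8+4+9 = 21 ⇒ 21 days.
T3 lies on that path, so at 12 days the path becomes 25 days.
No other chain overtakes it, so the finish is 25 days.
Change in finish: 25 − 21 = +4 days.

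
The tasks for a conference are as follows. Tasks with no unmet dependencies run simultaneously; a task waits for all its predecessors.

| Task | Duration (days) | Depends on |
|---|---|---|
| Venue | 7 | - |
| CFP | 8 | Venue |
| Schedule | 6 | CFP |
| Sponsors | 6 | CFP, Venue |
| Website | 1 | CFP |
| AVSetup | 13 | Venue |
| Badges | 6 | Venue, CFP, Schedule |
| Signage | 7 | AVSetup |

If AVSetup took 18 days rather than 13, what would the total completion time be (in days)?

As given, the longest chain is Venue→AVSetup→Signage = 7+13+7 = 27, so the finish is 27 days.
AVSetup lies on that path, so at 18 days the path becomes 32 days.
No other chain overtakes it, so the finish is 32 days.

32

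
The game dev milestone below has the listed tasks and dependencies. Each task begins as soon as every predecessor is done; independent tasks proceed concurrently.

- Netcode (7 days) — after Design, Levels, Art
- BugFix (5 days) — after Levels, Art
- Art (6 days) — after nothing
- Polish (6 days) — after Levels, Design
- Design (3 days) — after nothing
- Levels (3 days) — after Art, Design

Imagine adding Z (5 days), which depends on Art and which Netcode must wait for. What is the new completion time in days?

Originally the project takes 16 days.
With Z inserted, Netcode now waits for max(Design, Levels, Art, Z).
New critical path: Art→Z→Netcode = 6+5+7 = 18 ⇒ 18 days.

18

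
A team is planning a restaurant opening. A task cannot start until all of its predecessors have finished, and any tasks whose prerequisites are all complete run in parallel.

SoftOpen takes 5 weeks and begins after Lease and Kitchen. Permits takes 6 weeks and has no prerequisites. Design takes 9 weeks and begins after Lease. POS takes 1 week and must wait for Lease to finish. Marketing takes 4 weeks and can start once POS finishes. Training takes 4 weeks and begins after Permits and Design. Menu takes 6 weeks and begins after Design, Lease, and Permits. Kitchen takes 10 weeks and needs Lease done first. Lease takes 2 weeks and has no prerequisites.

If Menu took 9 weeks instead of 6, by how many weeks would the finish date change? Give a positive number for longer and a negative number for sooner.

3

Baseline: Lease→Design→Menu = 2+9+6 = 17 → 17 weeks.
Since Menu is critical, the +3 change carries straight to that chain (now 20 weeks).
The critical path is still Lease→Design→Menu; finish is now 20 weeks.
Change in finish: 20 − 17 = +3 weeks.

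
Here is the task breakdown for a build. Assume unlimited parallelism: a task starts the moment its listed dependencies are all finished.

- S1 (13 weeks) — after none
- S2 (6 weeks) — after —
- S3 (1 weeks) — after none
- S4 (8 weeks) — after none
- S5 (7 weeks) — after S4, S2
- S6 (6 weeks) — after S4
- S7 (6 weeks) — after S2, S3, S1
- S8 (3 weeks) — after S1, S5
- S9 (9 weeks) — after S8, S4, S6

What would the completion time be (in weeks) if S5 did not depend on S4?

Before: longest chain S4→S5→S8→S9 = 8+7+3+9 = 27, finish 27.
Without S4→S5, S5's earliest start moves from 8 to 6.
After: S1→S8→S9 = 13+3+9 = 25 → 25 weeks.

25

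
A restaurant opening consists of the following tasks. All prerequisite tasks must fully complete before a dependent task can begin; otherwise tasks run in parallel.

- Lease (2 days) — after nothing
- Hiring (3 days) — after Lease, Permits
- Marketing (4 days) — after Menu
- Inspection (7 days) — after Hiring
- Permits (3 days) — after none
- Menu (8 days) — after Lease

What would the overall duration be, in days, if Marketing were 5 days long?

The binding path is Lease→Menu→Marketing = 2+8+4 = 14; finish at 14 days.
Marketing lies on that path, so at 5 days the path becomes 15 days.
The critical path is still Lease→Menu→Marketing; finish is now 15 days.

15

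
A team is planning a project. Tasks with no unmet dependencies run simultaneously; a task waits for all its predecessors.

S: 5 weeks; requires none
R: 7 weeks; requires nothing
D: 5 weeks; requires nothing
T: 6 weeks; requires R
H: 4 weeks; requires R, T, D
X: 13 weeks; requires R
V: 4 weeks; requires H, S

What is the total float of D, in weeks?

The longest chain is R→T→H→V = 7+6+4+4 = 21; overall finish 21 weeks.
D finishes as early as 5 and must finish by 13.
So D can slip 13 − 5 = 8 weeks.

8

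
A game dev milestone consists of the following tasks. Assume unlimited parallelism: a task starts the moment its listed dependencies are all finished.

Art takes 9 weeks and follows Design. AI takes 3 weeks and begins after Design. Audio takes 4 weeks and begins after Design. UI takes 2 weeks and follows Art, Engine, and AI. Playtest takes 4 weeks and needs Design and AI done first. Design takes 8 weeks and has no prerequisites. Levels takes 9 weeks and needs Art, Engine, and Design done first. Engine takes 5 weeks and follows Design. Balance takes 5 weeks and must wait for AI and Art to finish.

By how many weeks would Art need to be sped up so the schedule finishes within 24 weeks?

2

Current finish: 26 weeks; target: 24.
Art is on every critical path, so each week cut from Art cuts the finish by one (this holds down to a finish of 22).
Need 26 − 24 = 2 weeks off Art → Art becomes 7 weeks, finish becomes 24.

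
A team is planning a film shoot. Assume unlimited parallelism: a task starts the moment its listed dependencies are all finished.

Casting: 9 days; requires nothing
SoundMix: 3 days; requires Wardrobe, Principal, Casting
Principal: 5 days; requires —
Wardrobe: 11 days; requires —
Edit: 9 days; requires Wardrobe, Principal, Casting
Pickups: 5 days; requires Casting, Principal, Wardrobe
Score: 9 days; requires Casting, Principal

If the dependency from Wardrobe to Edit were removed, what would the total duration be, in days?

Before: longest chain Wardrobe→Edit = 11+9 = 20, finish 20.
Without Wardrobe→Edit, Edit's earliest start moves from 11 to 9.
The longest chain is now Casting→Edit = 9+9 = 18, so the plan takes 18 days.

18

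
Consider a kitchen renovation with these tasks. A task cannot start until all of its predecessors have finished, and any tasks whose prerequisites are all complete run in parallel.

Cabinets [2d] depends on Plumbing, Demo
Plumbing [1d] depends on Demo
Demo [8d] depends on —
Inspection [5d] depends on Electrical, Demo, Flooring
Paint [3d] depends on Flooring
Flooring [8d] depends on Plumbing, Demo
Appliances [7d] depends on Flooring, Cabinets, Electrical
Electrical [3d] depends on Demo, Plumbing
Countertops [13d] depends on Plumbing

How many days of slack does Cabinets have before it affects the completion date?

Demo→Plumbing→Flooring→Appliances = 8+1+8+7 = 24 sets the makespan at 24 days.
Longest path through Cabinets: 18 days (earliest finish 11, latest finish 17).
Slack of Cabinets = 15 − 9 = 6 days.

6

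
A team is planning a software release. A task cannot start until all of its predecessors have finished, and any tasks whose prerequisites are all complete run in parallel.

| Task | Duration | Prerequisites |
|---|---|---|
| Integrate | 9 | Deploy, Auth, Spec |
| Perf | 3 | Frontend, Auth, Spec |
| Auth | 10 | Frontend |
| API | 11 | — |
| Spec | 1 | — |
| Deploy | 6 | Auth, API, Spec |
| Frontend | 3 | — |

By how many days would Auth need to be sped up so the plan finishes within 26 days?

2

Current finish: 28 days; target: 26.
Auth is on every critical path, so each day cut from Auth cuts the finish by one (this holds down to a finish of 26).
Need 28 − 26 = 2 days off Auth → Auth becomes 8 days, finish becomes 26.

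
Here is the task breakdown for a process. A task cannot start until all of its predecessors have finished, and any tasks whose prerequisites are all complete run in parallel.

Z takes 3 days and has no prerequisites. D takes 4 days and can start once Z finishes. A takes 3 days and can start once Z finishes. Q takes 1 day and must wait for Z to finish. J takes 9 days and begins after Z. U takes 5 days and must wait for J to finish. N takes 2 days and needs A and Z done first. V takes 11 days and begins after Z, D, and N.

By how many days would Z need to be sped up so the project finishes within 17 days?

Current finish: 19 days; target: 17.
Z is on every critical path, so each day cut from Z cuts the finish by one (this holds down to a finish of 17).
Need 19 − 17 = 2 days off Z → Z becomes 1 day, finish becomes 17.

2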